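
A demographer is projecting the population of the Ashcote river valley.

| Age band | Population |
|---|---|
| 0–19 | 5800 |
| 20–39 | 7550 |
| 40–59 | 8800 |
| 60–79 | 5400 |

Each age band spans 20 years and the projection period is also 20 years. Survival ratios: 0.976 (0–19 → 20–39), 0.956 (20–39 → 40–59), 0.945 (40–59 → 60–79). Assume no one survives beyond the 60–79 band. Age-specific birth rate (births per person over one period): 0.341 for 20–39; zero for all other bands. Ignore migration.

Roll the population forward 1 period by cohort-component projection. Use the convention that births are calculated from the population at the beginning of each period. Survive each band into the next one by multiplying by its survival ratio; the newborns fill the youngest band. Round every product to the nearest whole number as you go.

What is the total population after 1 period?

Numbering the groups 1..4 from youngest to oldest:
After projecting period 1:
Births: 7550 * 0.341 = 2575
Group 2: 5800 * 0.976 = 5661
Group 3: 7550 * 0.956 = 7218
Group 4: 8800 * 0.945 = 8316
End of period: [2575, 5661, 7218, 8316]
Total after period 1: 2575 + 5661 + 7218 + 8316 = 23770

23770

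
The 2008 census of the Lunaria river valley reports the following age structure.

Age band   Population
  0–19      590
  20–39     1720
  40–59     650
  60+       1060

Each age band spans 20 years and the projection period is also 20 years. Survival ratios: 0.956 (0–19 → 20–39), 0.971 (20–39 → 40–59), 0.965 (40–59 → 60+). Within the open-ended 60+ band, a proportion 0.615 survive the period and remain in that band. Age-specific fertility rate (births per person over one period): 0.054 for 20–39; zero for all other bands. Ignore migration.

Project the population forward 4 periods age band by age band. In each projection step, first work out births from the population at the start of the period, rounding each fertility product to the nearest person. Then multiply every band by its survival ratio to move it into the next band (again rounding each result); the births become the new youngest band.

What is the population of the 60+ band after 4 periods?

1315

Period 1.
Births: 1720 × 0.054 = 93
20–39: 590 × 0.956 = 564
40–59: 1720 × 0.971 = 1670
60+: 650 × 0.965 + 1060 × 0.615 = 627 + 652 = 1279
End of period: [93, 564, 1670, 1279]
Period 2.
Births: 564 × 0.054 = 30
20–39: 93 × 0.956 = 89
40–59: 564 × 0.971 = 548
60+: 1670 × 0.965 + 1279 × 0.615 = 1612 + 787 = 2399
End of period: [30, 89, 548, 2399]
Period 3.
Births: 89 × 0.054 = 5
20–39: 30 × 0.956 = 29
40–59: 89 × 0.971 = 86
60+: 548 × 0.965 + 2399 × 0.615 = 529 + 1475 = 2004
End of period: [5, 29, 86, 2004]
Period 4.
Births: 29 × 0.054 = 2
20–39: 5 × 0.956 = 5
40–59: 29 × 0.971 = 28
60+: 86 × 0.965 + 2004 × 0.615 = 83 + 1232 = 1315
End of period: [2, 5, 28, 1315]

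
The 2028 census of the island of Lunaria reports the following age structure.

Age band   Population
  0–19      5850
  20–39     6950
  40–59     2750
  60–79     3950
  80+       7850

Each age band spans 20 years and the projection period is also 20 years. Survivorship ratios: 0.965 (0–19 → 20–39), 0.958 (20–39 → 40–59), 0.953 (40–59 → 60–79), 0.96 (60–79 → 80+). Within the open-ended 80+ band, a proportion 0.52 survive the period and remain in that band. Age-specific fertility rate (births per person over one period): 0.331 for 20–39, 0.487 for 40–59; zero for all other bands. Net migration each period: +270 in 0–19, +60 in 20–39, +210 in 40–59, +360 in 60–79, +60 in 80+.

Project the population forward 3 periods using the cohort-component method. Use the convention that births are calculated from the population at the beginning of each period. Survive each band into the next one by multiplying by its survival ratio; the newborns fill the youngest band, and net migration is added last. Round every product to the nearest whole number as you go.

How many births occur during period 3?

4032

Period 1:
Births: 6950 × 0.331 = 2300  |  2750 × 0.487 = 1339 — total 3639
20–39: 5850 × 0.965 = 5645
40–59: 6950 × 0.958 = 6658
60–79: 2750 × 0.953 = 2621
80+: 3950 × 0.96 + 7850 × 0.52 = 3792 + 4082 = 7874
Net migration: 0–19 + 270 → 3909; 20–39 + 60 → 5705; 40–59 + 210 → 6868; 60–79 + 360 → 2981; 80+ + 60 → 7934
End of period: [3909, 5705, 6868, 2981, 7934]
Period 2:
Births: 5705 × 0.331 = 1888  |  6868 × 0.487 = 3345 — total 5233
20–39: 3909 × 0.965 = 3772
40–59: 5705 × 0.958 = 5465
60–79: 6868 × 0.953 = 6545
80+: 2981 × 0.96 + 7934 × 0.52 = 2862 + 4126 = 6988
Net migration: 0–19 + 270 → 5503; 20–39 + 60 → 3832; 40–59 + 210 → 5675; 60–79 + 360 → 6905; 80+ + 60 → 7048
End of period: [5503, 3832, 5675, 6905, 7048]
Period 3:
Births: 3832 × 0.331 = 1268  |  5675 × 0.487 = 2764 — total 4032
20–39: 5503 × 0.965 = 5310
40–59: 3832 × 0.958 = 3671
60–79: 5675 × 0.953 = 5408
80+: 6905 × 0.96 + 7048 × 0.52 = 6629 + 3665 = 10294
Net migration: 0–19 + 270 → 4302; 20–39 + 60 → 5370; 40–59 + 210 → 3881; 60–79 + 360 → 5768; 80+ + 60 → 10354
End of period: [4302, 5370, 3881, 5768, 10354]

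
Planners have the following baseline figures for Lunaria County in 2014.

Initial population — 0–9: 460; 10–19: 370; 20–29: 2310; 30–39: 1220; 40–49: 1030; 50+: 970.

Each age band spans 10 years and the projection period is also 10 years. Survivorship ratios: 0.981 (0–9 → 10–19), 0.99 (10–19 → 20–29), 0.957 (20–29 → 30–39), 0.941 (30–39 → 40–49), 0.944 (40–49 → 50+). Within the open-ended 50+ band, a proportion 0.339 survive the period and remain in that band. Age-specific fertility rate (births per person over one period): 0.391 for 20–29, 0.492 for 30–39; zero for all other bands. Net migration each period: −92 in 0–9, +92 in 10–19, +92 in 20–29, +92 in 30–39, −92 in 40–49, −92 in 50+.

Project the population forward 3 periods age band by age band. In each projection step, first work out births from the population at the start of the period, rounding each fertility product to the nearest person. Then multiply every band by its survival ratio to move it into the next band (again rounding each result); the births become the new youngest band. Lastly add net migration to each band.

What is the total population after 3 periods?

6672

Numbering the groups 1..6 from youngest to oldest:
— Period 1 —
Births: 2310 × 0.391 = 903, 1220 × 0.492 = 600 → total 1503
Group 2: 460 × 0.981 = 451
Group 3: 370 × 0.99 = 366
Group 4: 2310 × 0.957 = 2211
Group 5: 1220 × 0.941 = 1148
Group 6: 1030 × 0.944 + 970 × 0.339 = 972 + 329 = 1301
Net migration: Group 1 − 92 → 1411; Group 2 + 92 → 543; Group 3 + 92 → 458; Group 4 + 92 → 2303; Group 5 − 92 → 1056; Group 6 − 92 → 1209
Giving 1411 / 543 / 458 / 2303 / 1056 / 1209.
— Period 2 —
Births: 458 × 0.391 = 179, 2303 × 0.492 = 1133 → total 1312
Group 2: 1411 × 0.981 = 1384
Group 3: 543 × 0.99 = 538
Group 4: 458 × 0.957 = 438
Group 5: 2303 × 0.941 = 2167
Group 6: 1056 × 0.944 + 1209 × 0.339 = 997 + 410 = 1407
Net migration: Group 1 − 92 → 1220; Group 2 + 92 → 1476; Group 3 + 92 → 630; Group 4 + 92 → 530; Group 5 − 92 → 2075; Group 6 − 92 → 1315
Giving 1220 / 1476 / 630 / 530 / 2075 / 1315.
— Period 3 —
Births: 630 × 0.391 = 246, 530 × 0.492 = 261 → total 507
Group 2: 1220 × 0.981 = 1197
Group 3: 1476 × 0.99 = 1461
Group 4: 630 × 0.957 = 603
Group 5: 530 × 0.941 = 499
Group 6: 2075 × 0.944 + 1315 × 0.339 = 1959 + 446 = 2405
Net migration: Group 1 − 92 → 415; Group 2 + 92 → 1289; Group 3 + 92 → 1553; Group 4 + 92 → 695; Group 5 − 92 → 407; Group 6 − 92 → 2313
Giving 415 / 1289 / 1553 / 695 / 407 / 2313.
Total after period 3: 415 + 1289 + 1553 + 695 + 407 + 2313 = 6672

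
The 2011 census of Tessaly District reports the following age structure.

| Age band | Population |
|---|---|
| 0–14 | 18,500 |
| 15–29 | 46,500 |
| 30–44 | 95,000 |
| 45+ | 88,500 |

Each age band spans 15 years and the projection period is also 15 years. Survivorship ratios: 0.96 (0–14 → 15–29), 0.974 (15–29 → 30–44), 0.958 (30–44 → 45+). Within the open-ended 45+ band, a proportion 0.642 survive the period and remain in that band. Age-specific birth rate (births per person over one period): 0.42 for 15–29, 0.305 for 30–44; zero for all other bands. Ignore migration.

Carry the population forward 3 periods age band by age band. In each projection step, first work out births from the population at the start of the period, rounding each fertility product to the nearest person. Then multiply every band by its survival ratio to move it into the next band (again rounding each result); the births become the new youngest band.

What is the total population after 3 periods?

Call the bands 1 to 4, youngest first.
Period 1:
Births: 46500 × 0.42 = 19530 ; 95000 × 0.305 = 28975 — total 48505
Band 2: 18500 × 0.96 = 17760
Band 3: 46500 × 0.974 = 45291
Band 4: 95000 × 0.958 + 88500 × 0.642 = 91010 + 56817 = 147827
End of period: [48505, 17760, 45291, 147827]
Period 2:
Births: 17760 × 0.42 = 7459 ; 45291 × 0.305 = 13814 — total 21273
Band 2: 48505 × 0.96 = 46565
Band 3: 17760 × 0.974 = 17298
Band 4: 45291 × 0.958 + 147827 × 0.642 = 43389 + 94905 = 138294
End of period: [21273, 46565, 17298, 138294]
Period 3:
Births: 46565 × 0.42 = 19557 ; 17298 × 0.305 = 5276 — total 24833
Band 2: 21273 × 0.96 = 20422
Band 3: 46565 × 0.974 = 45354
Band 4: 17298 × 0.958 + 138294 × 0.642 = 16571 + 88785 = 105356
End of period: [24833, 20422, 45354, 105356]
Total after period 3: 24833 + 20422 + 45354 + 105356 = 195965

195965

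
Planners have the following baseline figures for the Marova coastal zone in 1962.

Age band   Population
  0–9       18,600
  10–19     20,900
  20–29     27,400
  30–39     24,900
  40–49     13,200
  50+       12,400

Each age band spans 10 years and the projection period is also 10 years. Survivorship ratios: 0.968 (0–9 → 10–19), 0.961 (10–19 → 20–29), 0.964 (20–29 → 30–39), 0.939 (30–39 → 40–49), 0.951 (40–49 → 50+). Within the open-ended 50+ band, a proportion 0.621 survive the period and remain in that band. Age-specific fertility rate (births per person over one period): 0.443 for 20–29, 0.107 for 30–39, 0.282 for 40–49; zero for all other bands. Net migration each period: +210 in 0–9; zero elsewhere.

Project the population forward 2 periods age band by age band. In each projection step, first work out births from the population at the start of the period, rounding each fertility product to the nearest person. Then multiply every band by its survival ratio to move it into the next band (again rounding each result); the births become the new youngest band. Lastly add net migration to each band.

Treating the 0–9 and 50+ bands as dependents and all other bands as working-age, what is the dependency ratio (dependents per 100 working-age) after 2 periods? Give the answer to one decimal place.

Period 1:
Births: 27400 * 0.443 = 12138  |  24900 * 0.107 = 2664  |  13200 * 0.282 = 3722 ⇒ total 18524
10–19: 18600 * 0.968 = 18005
20–29: 20900 * 0.961 = 20085
30–39: 27400 * 0.964 = 26414
40–49: 24900 * 0.939 = 23381
50+: 13200 * 0.951 + 12400 * 0.621 = 12553 + 7700 = 20253
Net migration: 0–9 + 210 → 18734
→ [18734, 18005, 20085, 26414, 23381, 20253]
Period 2:
Births: 20085 * 0.443 = 8898  |  26414 * 0.107 = 2826  |  23381 * 0.282 = 6593 ⇒ total 18317
10–19: 18734 * 0.968 = 18135
20–29: 18005 * 0.961 = 17303
30–39: 20085 * 0.964 = 19362
40–49: 26414 * 0.939 = 24803
50+: 23381 * 0.951 + 20253 * 0.621 = 22235 + 12577 = 34812
Net migration: 0–9 + 210 → 18527
→ [18527, 18135, 17303, 19362, 24803, 34812]
Dependents (band 0–9 + band 50+) = 18527 + 34812 = 53339; working-age = 79603; ratio = 53339/79603 × 100 = 67.0

67.0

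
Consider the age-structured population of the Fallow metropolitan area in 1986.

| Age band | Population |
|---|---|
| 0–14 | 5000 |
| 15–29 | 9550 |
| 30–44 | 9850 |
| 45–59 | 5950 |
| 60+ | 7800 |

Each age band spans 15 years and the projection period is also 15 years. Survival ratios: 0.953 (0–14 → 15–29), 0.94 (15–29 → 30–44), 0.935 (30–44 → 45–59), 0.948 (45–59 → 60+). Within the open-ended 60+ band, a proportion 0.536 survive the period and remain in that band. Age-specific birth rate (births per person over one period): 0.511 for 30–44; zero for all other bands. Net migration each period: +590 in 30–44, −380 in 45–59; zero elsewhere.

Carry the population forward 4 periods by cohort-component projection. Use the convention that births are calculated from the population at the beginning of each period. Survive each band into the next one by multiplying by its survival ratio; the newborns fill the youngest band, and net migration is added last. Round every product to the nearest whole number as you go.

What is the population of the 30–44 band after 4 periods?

Call the bands 1 to 5, youngest first.
After projecting period 1:
Births: 9850 * 0.511 = 5033
Band 2: 5000 * 0.953 = 4765
Band 3: 9550 * 0.94 = 8977
Band 4: 9850 * 0.935 = 9210
Band 5: 5950 * 0.948 + 7800 * 0.536 = 5641 + 4181 = 9822
Net migration: Band 3 + 590 → 9567; Band 4 − 380 → 8830
Giving 5033 / 4765 / 9567 / 8830 / 9822.
After projecting period 2:
Births: 9567 * 0.511 = 4889
Band 2: 5033 * 0.953 = 4796
Band 3: 4765 * 0.94 = 4479
Band 4: 9567 * 0.935 = 8945
Band 5: 8830 * 0.948 + 9822 * 0.536 = 8371 + 5265 = 13636
Net migration: Band 3 + 590 → 5069; Band 4 − 380 → 8565
Giving 4889 / 4796 / 5069 / 8565 / 13636.
After projecting period 3:
Births: 5069 * 0.511 = 2590
Band 2: 4889 * 0.953 = 4659
Band 3: 4796 * 0.94 = 4508
Band 4: 5069 * 0.935 = 4740
Band 5: 8565 * 0.948 + 13636 * 0.536 = 8120 + 7309 = 15429
Net migration: Band 3 + 590 → 5098; Band 4 − 380 → 4360
Giving 2590 / 4659 / 5098 / 4360 / 15429.
After projecting period 4:
Births: 5098 * 0.511 = 2605
Band 2: 2590 * 0.953 = 2468
Band 3: 4659 * 0.94 = 4379
Band 4: 5098 * 0.935 = 4767
Band 5: 4360 * 0.948 + 15429 * 0.536 = 4133 + 8270 = 12403
Net migration: Band 3 + 590 → 4969; Band 4 − 380 → 4387
Giving 2605 / 2468 / 4969 / 4387 / 12403.

4969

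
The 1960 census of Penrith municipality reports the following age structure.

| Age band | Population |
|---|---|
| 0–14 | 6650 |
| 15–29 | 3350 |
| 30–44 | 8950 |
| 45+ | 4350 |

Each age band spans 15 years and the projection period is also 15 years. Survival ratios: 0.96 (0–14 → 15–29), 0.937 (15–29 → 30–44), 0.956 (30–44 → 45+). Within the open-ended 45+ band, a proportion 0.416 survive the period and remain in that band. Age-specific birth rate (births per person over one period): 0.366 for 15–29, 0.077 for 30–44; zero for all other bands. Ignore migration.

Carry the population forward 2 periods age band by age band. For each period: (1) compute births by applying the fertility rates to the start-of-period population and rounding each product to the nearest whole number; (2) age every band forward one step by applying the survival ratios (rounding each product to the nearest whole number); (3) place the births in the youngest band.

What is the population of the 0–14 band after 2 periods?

Call the groups 1 to 4, youngest first.
Period 1:
Births: 3350 * 0.366 = 1226 ; 8950 * 0.077 = 689 → 1915
Group 2: 6650 * 0.96 = 6384
Group 3: 3350 * 0.937 = 3139
Group 4: 8950 * 0.956 + 4350 * 0.416 = 8556 + 1810 = 10366
End of period: [1915, 6384, 3139, 10366]
Period 2:
Births: 6384 * 0.366 = 2337 ; 3139 * 0.077 = 242 → 2579
Group 2: 1915 * 0.96 = 1838
Group 3: 6384 * 0.937 = 5982
Group 4: 3139 * 0.956 + 10366 * 0.416 = 3001 + 4312 = 7313
End of period: [2579, 1838, 5982, 7313]

2579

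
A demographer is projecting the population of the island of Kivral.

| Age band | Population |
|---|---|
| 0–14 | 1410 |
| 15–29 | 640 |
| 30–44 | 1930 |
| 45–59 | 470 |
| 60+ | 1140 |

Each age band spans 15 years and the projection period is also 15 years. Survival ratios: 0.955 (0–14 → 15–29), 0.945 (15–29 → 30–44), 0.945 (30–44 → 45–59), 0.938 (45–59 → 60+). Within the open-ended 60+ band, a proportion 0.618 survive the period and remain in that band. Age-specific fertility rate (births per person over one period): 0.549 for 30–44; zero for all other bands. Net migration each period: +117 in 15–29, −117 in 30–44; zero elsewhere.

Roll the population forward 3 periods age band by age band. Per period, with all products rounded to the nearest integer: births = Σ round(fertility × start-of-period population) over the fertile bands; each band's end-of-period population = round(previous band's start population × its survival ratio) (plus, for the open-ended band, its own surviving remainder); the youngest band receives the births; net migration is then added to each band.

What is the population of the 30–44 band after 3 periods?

— Period 1 —
Births: 1930 × 0.549 = 1060
15–29: 1410 × 0.955 = 1347
30–44: 640 × 0.945 = 605
45–59: 1930 × 0.945 = 1824
60+: 470 × 0.938 + 1140 × 0.618 = 441 + 705 = 1146
Net migration: 15–29 + 117 → 1464; 30–44 − 117 → 488
→ [1060, 1464, 488, 1824, 1146]
— Period 2 —
Births: 488 × 0.549 = 268
15–29: 1060 × 0.955 = 1012
30–44: 1464 × 0.945 = 1383
45–59: 488 × 0.945 = 461
60+: 1824 × 0.938 + 1146 × 0.618 = 1711 + 708 = 2419
Net migration: 15–29 + 117 → 1129; 30–44 − 117 → 1266
→ [268, 1129, 1266, 461, 2419]
— Period 3 —
Births: 1266 × 0.549 = 695
15–29: 268 × 0.955 = 256
30–44: 1129 × 0.945 = 1067
45–59: 1266 × 0.945 = 1196
60+: 461 × 0.938 + 2419 × 0.618 = 432 + 1495 = 1927
Net migration: 15–29 + 117 → 373; 30–44 − 117 → 950
→ [695, 373, 950, 1196, 1927]

950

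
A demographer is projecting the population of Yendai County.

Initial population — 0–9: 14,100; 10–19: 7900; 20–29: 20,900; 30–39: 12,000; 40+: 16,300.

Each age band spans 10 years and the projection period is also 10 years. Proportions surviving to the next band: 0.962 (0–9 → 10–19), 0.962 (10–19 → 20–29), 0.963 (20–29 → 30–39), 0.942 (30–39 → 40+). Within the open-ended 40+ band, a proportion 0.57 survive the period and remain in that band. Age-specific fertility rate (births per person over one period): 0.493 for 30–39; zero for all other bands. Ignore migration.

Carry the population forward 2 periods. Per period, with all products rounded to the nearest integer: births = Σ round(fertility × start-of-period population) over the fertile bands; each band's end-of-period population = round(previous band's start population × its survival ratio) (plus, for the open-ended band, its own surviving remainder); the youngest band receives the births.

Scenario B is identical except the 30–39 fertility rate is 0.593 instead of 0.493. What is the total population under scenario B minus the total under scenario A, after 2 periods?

[period 1]
Births: 12000 × 0.493 = 5916
10–19: 14100 × 0.962 = 13564
20–29: 7900 × 0.962 = 7600
30–39: 20900 × 0.963 = 20127
40+: 12000 × 0.942 + 16300 × 0.57 = 11304 + 9291 = 20595
End of period: [5916, 13564, 7600, 20127, 20595]
[period 2]
Births: 20127 × 0.493 = 9923
10–19: 5916 × 0.962 = 5691
20–29: 13564 × 0.962 = 13049
30–39: 7600 × 0.963 = 7319
40+: 20127 × 0.942 + 20595 × 0.57 = 18960 + 11739 = 30699
End of period: [9923, 5691, 13049, 7319, 30699]
Scenario A total after 2 periods: 66681
Scenario B projection —
[period 1]
Births: 12000 × 0.593 = 7116
10–19: 14100 × 0.962 = 13564
20–29: 7900 × 0.962 = 7600
30–39: 20900 × 0.963 = 20127
40+: 12000 × 0.942 + 16300 × 0.57 = 11304 + 9291 = 20595
End of period: [7116, 13564, 7600, 20127, 20595]
[period 2]
Births: 20127 × 0.593 = 11935
10–19: 7116 × 0.962 = 6846
20–29: 13564 × 0.962 = 13049
30–39: 7600 × 0.963 = 7319
40+: 20127 × 0.942 + 20595 × 0.57 = 18960 + 11739 = 30699
End of period: [11935, 6846, 13049, 7319, 30699]
Scenario B total after 2 periods: 69848
Difference B − A = 69848 − 66681 = 3167

3167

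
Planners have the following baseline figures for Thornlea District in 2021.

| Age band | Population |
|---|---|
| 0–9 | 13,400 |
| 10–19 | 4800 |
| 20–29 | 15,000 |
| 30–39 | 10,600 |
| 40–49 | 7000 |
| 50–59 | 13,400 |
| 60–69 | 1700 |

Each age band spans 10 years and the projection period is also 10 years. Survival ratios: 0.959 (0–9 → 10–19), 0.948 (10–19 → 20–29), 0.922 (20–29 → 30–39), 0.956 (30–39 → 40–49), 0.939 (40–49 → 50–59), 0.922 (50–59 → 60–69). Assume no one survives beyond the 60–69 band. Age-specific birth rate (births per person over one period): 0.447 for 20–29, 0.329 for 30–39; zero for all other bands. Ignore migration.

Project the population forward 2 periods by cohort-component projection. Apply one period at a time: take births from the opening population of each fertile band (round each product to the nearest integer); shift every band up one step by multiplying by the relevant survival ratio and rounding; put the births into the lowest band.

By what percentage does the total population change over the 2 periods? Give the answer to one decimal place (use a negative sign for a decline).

Numbering the groups 1..7 from youngest to oldest:
— Period 1 —
Births: 15000 * 0.447 = 6705, 10600 * 0.329 = 3487 ⇒ total 10192
Group 2: 13400 * 0.959 = 12851
Group 3: 4800 * 0.948 = 4550
Group 4: 15000 * 0.922 = 13830
Group 5: 10600 * 0.956 = 10134
Group 6: 7000 * 0.939 = 6573
Group 7: 13400 * 0.922 = 12355
End of period: [10192, 12851, 4550, 13830, 10134, 6573, 12355]
— Period 2 —
Births: 4550 * 0.447 = 2034, 13830 * 0.329 = 4550 ⇒ total 6584
Group 2: 10192 * 0.959 = 9774
Group 3: 12851 * 0.948 = 12183
Group 4: 4550 * 0.922 = 4195
Group 5: 13830 * 0.956 = 13221
Group 6: 10134 * 0.939 = 9516
Group 7: 6573 * 0.922 = 6060
End of period: [6584, 9774, 12183, 4195, 13221, 9516, 6060]
Total: 65900 → 61533; change = -4367; percentage change = -6.6%

-6.6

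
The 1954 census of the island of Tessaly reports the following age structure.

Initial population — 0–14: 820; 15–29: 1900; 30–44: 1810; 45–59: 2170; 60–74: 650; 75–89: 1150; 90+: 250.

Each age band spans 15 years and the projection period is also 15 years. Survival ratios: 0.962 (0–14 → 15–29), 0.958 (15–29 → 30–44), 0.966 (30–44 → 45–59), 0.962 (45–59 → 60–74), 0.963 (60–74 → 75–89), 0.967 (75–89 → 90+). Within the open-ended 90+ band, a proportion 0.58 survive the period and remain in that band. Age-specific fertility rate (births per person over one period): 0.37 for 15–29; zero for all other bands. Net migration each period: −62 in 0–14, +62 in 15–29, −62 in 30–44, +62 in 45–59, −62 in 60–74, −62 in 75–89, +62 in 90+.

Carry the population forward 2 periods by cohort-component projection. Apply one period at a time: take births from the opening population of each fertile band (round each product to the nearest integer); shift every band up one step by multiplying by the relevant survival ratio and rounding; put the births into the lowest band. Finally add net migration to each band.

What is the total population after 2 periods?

Period 1.
Births: 1900 × 0.37 = 703
15–29: 820 × 0.962 = 789
30–44: 1900 × 0.958 = 1820
45–59: 1810 × 0.966 = 1748
60–74: 2170 × 0.962 = 2088
75–89: 650 × 0.963 = 626
90+: 1150 × 0.967 + 250 × 0.58 = 1112 + 145 = 1257
Net migration: 0–14 − 62 → 641; 15–29 + 62 → 851; 30–44 − 62 → 1758; 45–59 + 62 → 1810; 60–74 − 62 → 2026; 75–89 − 62 → 564; 90+ + 62 → 1319
End of period: [641, 851, 1758, 1810, 2026, 564, 1319]
Period 2.
Births: 851 × 0.37 = 315
15–29: 641 × 0.962 = 617
30–44: 851 × 0.958 = 815
45–59: 1758 × 0.966 = 1698
60–74: 1810 × 0.962 = 1741
75–89: 2026 × 0.963 = 1951
90+: 564 × 0.967 + 1319 × 0.58 = 545 + 765 = 1310
Net migration: 0–14 − 62 → 253; 15–29 + 62 → 679; 30–44 − 62 → 753; 45–59 + 62 → 1760; 60–74 − 62 → 1679; 75–89 − 62 → 1889; 90+ + 62 → 1372
End of period: [253, 679, 753, 1760, 1679, 1889, 1372]
Total after period 2: 253 + 679 + 753 + 1760 + 1679 + 1889 + 1372 = 8385

8385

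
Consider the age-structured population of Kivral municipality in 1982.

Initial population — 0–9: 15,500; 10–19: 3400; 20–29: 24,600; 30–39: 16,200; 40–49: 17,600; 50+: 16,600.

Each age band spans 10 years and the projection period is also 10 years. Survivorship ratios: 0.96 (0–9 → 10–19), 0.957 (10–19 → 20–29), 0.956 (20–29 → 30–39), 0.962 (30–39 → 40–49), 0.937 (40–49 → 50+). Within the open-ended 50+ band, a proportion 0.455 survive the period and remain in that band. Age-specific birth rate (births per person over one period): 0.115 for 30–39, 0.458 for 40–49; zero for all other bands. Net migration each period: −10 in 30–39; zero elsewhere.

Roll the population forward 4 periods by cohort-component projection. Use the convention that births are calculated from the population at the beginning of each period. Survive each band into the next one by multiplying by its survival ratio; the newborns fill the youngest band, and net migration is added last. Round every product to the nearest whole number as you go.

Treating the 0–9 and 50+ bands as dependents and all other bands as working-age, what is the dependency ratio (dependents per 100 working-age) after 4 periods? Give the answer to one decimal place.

50.2

Period 1:
Births: 16200 * 0.115 = 1863 ; 17600 * 0.458 = 8061 → 9924
10–19: 15500 * 0.96 = 14880
20–29: 3400 * 0.957 = 3254
30–39: 24600 * 0.956 = 23518
40–49: 16200 * 0.962 = 15584
50+: 17600 * 0.937 + 16600 * 0.455 = 16491 + 7553 = 24044
Net migration: 30–39 − 10 → 23508
Population now: 0–9=9924, 10–19=14880, 20–29=3254, 30–39=23508, 40–49=15584, 50+=24044
Period 2:
Births: 23508 * 0.115 = 2703 ; 15584 * 0.458 = 7137 → 9840
10–19: 9924 * 0.96 = 9527
20–29: 14880 * 0.957 = 14240
30–39: 3254 * 0.956 = 3111
40–49: 23508 * 0.962 = 22615
50+: 15584 * 0.937 + 24044 * 0.455 = 14602 + 10940 = 25542
Net migration: 30–39 − 10 → 3101
Population now: 0–9=9840, 10–19=9527, 20–29=14240, 30–39=3101, 40–49=22615, 50+=25542
Period 3:
Births: 3101 * 0.115 = 357 ; 22615 * 0.458 = 10358 → 10715
10–19: 9840 * 0.96 = 9446
20–29: 9527 * 0.957 = 9117
30–39: 14240 * 0.956 = 13613
40–49: 3101 * 0.962 = 2983
50+: 22615 * 0.937 + 25542 * 0.455 = 21190 + 11622 = 32812
Net migration: 30–39 − 10 → 13603
Population now: 0–9=10715, 10–19=9446, 20–29=9117, 30–39=13603, 40–49=2983, 50+=32812
Period 4:
Births: 13603 * 0.115 = 1564 ; 2983 * 0.458 = 1366 → 2930
10–19: 10715 * 0.96 = 10286
20–29: 9446 * 0.957 = 9040
30–39: 9117 * 0.956 = 8716
40–49: 13603 * 0.962 = 13086
50+: 2983 * 0.937 + 32812 * 0.455 = 2795 + 14929 = 17724
Net migration: 30–39 − 10 → 8706
Population now: 0–9=2930, 10–19=10286, 20–29=9040, 30–39=8706, 40–49=13086, 50+=17724
Dependents (band 0–9 + band 50+) = 2930 + 17724 = 20654; working-age = 41118; ratio = 20654/41118 × 100 = 50.2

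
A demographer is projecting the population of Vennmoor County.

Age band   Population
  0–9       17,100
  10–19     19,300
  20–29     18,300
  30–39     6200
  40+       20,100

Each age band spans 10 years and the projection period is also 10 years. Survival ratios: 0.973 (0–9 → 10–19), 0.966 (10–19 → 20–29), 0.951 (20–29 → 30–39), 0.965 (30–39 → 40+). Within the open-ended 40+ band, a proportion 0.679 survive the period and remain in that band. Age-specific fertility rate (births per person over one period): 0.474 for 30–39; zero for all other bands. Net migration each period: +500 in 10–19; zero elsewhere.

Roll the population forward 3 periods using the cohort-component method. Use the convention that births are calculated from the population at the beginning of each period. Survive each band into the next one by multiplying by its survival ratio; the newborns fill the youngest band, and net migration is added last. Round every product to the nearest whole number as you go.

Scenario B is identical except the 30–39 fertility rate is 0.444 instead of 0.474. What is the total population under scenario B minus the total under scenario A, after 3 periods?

Numbering the bands 1..5 from youngest to oldest:
[period 1]
Births: 6200 * 0.474 = 2939
Band 2: 17100 * 0.973 = 16638
Band 3: 19300 * 0.966 = 18644
Band 4: 18300 * 0.951 = 17403
Band 5: 6200 * 0.965 + 20100 * 0.679 = 5983 + 13648 = 19631
Net migration: Band 2 + 500 → 17138
End of period: [2939, 17138, 18644, 17403, 19631]
[period 2]
Births: 17403 * 0.474 = 8249
Band 2: 2939 * 0.973 = 2860
Band 3: 17138 * 0.966 = 16555
Band 4: 18644 * 0.951 = 17730
Band 5: 17403 * 0.965 + 19631 * 0.679 = 16794 + 13329 = 30123
Net migration: Band 2 + 500 → 3360
End of period: [8249, 3360, 16555, 17730, 30123]
[period 3]
Births: 17730 * 0.474 = 8404
Band 2: 8249 * 0.973 = 8026
Band 3: 3360 * 0.966 = 3246
Band 4: 16555 * 0.951 = 15744
Band 5: 17730 * 0.965 + 30123 * 0.679 = 17109 + 20454 = 37563
Net migration: Band 2 + 500 → 8526
End of period: [8404, 8526, 3246, 15744, 37563]
Scenario A total after 3 periods: 73483
Scenario B projection —
[period 1]
Births: 6200 * 0.444 = 2753
Band 2: 17100 * 0.973 = 16638
Band 3: 19300 * 0.966 = 18644
Band 4: 18300 * 0.951 = 17403
Band 5: 6200 * 0.965 + 20100 * 0.679 = 5983 + 13648 = 19631
Net migration: Band 2 + 500 → 17138
End of period: [2753, 17138, 18644, 17403, 19631]
[period 2]
Births: 17403 * 0.444 = 7727
Band 2: 2753 * 0.973 = 2679
Band 3: 17138 * 0.966 = 16555
Band 4: 18644 * 0.951 = 17730
Band 5: 17403 * 0.965 + 19631 * 0.679 = 16794 + 13329 = 30123
Net migration: Band 2 + 500 → 3179
End of period: [7727, 3179, 16555, 17730, 30123]
[period 3]
Births: 17730 * 0.444 = 7872
Band 2: 7727 * 0.973 = 7518
Band 3: 3179 * 0.966 = 3071
Band 4: 16555 * 0.951 = 15744
Band 5: 17730 * 0.965 + 30123 * 0.679 = 17109 + 20454 = 37563
Net migration: Band 2 + 500 → 8018
End of period: [7872, 8018, 3071, 15744, 37563]
Scenario B total after 3 periods: 72268
Difference B − A = 72268 − 73483 = -1215

-1215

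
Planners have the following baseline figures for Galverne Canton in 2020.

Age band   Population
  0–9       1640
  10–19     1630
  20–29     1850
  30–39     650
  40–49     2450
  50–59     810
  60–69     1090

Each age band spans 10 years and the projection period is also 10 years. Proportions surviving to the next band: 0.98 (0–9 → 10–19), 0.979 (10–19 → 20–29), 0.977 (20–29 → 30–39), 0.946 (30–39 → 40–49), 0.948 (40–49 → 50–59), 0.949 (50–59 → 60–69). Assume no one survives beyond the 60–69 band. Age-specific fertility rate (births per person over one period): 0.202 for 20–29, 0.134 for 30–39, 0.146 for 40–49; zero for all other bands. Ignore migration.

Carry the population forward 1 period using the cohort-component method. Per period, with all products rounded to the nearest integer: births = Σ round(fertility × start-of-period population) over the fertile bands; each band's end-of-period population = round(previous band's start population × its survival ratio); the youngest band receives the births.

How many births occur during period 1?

819

(Bands numbered youngest = 1 to oldest = 7.)
After projecting period 1:
Births: 1850 × 0.202 = 374 ; 650 × 0.134 = 87 ; 2450 × 0.146 = 358 → total 819
Band 2: 1640 × 0.98 = 1607
Band 3: 1630 × 0.979 = 1596
Band 4: 1850 × 0.977 = 1807
Band 5: 650 × 0.946 = 615
Band 6: 2450 × 0.948 = 2323
Band 7: 810 × 0.949 = 769
Giving 819 / 1607 / 1596 / 1807 / 615 / 2323 / 769.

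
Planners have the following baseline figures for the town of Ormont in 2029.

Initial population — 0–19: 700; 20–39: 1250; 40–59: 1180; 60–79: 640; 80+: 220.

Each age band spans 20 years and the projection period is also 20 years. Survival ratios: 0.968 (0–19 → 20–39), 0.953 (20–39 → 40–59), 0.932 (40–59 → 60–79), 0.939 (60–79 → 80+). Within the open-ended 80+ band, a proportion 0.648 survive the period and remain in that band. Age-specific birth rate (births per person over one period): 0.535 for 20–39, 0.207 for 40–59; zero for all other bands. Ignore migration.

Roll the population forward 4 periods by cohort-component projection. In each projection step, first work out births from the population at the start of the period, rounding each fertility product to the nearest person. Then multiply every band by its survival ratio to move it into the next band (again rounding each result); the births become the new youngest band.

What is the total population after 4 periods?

— Period 1 —
Births: 1250 * 0.535 = 669  |  1180 * 0.207 = 244 → 913
20–39: 700 * 0.968 = 678
40–59: 1250 * 0.953 = 1191
60–79: 1180 * 0.932 = 1100
80+: 640 * 0.939 + 220 * 0.648 = 601 + 143 = 744
End of period: [913, 678, 1191, 1100, 744]
— Period 2 —
Births: 678 * 0.535 = 363  |  1191 * 0.207 = 247 → 610
20–39: 913 * 0.968 = 884
40–59: 678 * 0.953 = 646
60–79: 1191 * 0.932 = 1110
80+: 1100 * 0.939 + 744 * 0.648 = 1033 + 482 = 1515
End of period: [610, 884, 646, 1110, 1515]
— Period 3 —
Births: 884 * 0.535 = 473  |  646 * 0.207 = 134 → 607
20–39: 610 * 0.968 = 590
40–59: 884 * 0.953 = 842
60–79: 646 * 0.932 = 602
80+: 1110 * 0.939 + 1515 * 0.648 = 1042 + 982 = 2024
End of period: [607, 590, 842, 602, 2024]
— Period 4 —
Births: 590 * 0.535 = 316  |  842 * 0.207 = 174 → 490
20–39: 607 * 0.968 = 588
40–59: 590 * 0.953 = 562
60–79: 842 * 0.932 = 785
80+: 602 * 0.939 + 2024 * 0.648 = 565 + 1312 = 1877
End of period: [490, 588, 562, 785, 1877]
Total after period 4: 490 + 588 + 562 + 785 + 1877 = 4302

4302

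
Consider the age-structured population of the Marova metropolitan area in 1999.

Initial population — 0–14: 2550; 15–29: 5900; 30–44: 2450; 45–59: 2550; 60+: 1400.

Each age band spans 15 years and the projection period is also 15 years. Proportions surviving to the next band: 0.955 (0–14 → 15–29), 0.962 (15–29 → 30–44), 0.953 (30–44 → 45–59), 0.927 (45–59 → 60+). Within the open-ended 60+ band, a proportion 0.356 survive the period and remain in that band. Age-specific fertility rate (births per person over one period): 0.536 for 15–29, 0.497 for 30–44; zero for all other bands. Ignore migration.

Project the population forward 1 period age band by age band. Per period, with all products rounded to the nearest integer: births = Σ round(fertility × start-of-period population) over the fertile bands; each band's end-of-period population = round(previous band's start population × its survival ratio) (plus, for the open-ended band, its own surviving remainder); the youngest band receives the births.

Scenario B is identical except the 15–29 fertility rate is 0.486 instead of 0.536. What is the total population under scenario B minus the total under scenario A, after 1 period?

Period 1:
Births: 5900 × 0.536 = 3162, 2450 × 0.497 = 1218 → total 4380
15–29: 2550 × 0.955 = 2435
30–44: 5900 × 0.962 = 5676
45–59: 2450 × 0.953 = 2335
60+: 2550 × 0.927 + 1400 × 0.356 = 2364 + 498 = 2862
→ [4380, 2435, 5676, 2335, 2862]
Scenario A total after 1 period: 17688
Scenario B projection —
Period 1:
Births: 5900 × 0.486 = 2867, 2450 × 0.497 = 1218 → total 4085
15–29: 2550 × 0.955 = 2435
30–44: 5900 × 0.962 = 5676
45–59: 2450 × 0.953 = 2335
60+: 2550 × 0.927 + 1400 × 0.356 = 2364 + 498 = 2862
→ [4085, 2435, 5676, 2335, 2862]
Scenario B total after 1 period: 17393
Difference B − A = 17393 − 17688 = -295

-295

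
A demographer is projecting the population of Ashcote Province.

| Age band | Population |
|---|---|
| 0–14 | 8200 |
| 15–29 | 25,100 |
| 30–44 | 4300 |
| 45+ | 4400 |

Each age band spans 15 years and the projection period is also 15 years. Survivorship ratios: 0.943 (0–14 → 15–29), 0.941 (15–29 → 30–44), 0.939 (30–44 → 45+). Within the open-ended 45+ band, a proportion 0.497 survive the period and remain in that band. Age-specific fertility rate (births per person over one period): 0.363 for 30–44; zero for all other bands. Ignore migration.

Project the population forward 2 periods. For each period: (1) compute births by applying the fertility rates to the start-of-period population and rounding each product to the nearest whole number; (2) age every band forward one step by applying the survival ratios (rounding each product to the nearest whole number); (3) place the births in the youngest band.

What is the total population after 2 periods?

42595

[period 1]
Births: 4300 × 0.363 = 1561
15–29: 8200 × 0.943 = 7733
30–44: 25100 × 0.941 = 23619
45+: 4300 × 0.939 + 4400 × 0.497 = 4038 + 2187 = 6225
End of period: [1561, 7733, 23619, 6225]
[period 2]
Births: 23619 × 0.363 = 8574
15–29: 1561 × 0.943 = 1472
30–44: 7733 × 0.941 = 7277
45+: 23619 × 0.939 + 6225 × 0.497 = 22178 + 3094 = 25272
End of period: [8574, 1472, 7277, 25272]
Total after period 2: 8574 + 1472 + 7277 + 25272 = 42595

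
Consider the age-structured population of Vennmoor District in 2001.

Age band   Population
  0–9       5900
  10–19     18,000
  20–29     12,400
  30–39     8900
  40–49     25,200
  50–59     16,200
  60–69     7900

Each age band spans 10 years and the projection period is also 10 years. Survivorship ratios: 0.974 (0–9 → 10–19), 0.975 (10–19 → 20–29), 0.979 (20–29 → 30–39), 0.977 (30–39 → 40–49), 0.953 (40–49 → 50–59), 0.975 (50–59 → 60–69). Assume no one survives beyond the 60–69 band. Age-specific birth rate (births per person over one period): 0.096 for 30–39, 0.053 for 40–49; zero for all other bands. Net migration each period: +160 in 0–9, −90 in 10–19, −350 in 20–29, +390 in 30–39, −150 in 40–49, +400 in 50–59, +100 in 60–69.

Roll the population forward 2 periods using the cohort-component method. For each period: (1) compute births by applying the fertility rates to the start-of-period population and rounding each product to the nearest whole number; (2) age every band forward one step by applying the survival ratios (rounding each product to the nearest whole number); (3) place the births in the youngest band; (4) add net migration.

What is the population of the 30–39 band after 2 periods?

Period 1:
Births: 8900 * 0.096 = 854, 25200 * 0.053 = 1336 → 2190
10–19: 5900 * 0.974 = 5747
20–29: 18000 * 0.975 = 17550
30–39: 12400 * 0.979 = 12140
40–49: 8900 * 0.977 = 8695
50–59: 25200 * 0.953 = 24016
60–69: 16200 * 0.975 = 15795
Net migration: 0–9 + 160 → 2350; 10–19 − 90 → 5657; 20–29 − 350 → 17200; 30–39 + 390 → 12530; 40–49 − 150 → 8545; 50–59 + 400 → 24416; 60–69 + 100 → 15895
→ [2350, 5657, 17200, 12530, 8545, 24416, 15895]
Period 2:
Births: 12530 * 0.096 = 1203, 8545 * 0.053 = 453 → 1656
10–19: 2350 * 0.974 = 2289
20–29: 5657 * 0.975 = 5516
30–39: 17200 * 0.979 = 16839
40–49: 12530 * 0.977 = 12242
50–59: 8545 * 0.953 = 8143
60–69: 24416 * 0.975 = 23806
Net migration: 0–9 + 160 → 1816; 10–19 − 90 → 2199; 20–29 − 350 → 5166; 30–39 + 390 → 17229; 40–49 − 150 → 12092; 50–59 + 400 → 8543; 60–69 + 100 → 23906
→ [1816, 2199, 5166, 17229, 12092, 8543, 23906]

17229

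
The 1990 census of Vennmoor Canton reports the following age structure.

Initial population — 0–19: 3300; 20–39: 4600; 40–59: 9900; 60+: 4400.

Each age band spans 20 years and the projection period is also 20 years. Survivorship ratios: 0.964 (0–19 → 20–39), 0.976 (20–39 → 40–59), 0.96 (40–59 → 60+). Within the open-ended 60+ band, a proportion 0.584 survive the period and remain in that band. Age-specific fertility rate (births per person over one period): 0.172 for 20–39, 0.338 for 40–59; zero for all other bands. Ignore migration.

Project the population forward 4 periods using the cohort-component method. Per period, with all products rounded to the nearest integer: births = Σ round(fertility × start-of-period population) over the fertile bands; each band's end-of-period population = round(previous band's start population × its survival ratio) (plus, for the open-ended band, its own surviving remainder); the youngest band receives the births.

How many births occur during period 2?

Call the groups 1 to 4, youngest first.
Period 1.
Births: 4600 * 0.172 = 791, 9900 * 0.338 = 3346 ⇒ total 4137
Group 2: 3300 * 0.964 = 3181
Group 3: 4600 * 0.976 = 4490
Group 4: 9900 * 0.96 + 4400 * 0.584 = 9504 + 2570 = 12074
Population now: 0–19=4137, 20–39=3181, 40–59=4490, 60+=12074
Period 2.
Births: 3181 * 0.172 = 547, 4490 * 0.338 = 1518 ⇒ total 2065
Group 2: 4137 * 0.964 = 3988
Group 3: 3181 * 0.976 = 3105
Group 4: 4490 * 0.96 + 12074 * 0.584 = 4310 + 7051 = 11361
Population now: 0–19=2065, 20–39=3988, 40–59=3105, 60+=11361

2065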